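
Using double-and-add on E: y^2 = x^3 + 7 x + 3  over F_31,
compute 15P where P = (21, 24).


k = 15 = 1111_2 (binary, LSB first: 1111)
Double-and-add from P = (21, 24):
  bit 0 = 1: acc = O + (21, 24) = (21, 24)
  bit 1 = 1: acc = (21, 24) + (24, 13) = (27, 29)
  bit 2 = 1: acc = (27, 29) + (19, 19) = (4, 23)
  bit 3 = 1: acc = (4, 23) + (3, 19) = (9, 19)

15P = (9, 19)


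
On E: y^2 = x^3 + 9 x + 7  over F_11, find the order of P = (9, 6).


Compute successive multiples of P until we hit O:
  1P = (9, 6)
  2P = (5, 1)
  3P = (2, 0)
  4P = (5, 10)
  5P = (9, 5)
  6P = O

ord(P) = 6


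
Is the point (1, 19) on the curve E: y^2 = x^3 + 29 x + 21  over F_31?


Check whether y^2 = x^3 + 29 x + 21 (mod 31) for (x, y) = (1, 19).
LHS: y^2 = 19^2 mod 31 = 20
RHS: x^3 + 29 x + 21 = 1^3 + 29*1 + 21 mod 31 = 20
LHS = RHS

Yes, on the curve


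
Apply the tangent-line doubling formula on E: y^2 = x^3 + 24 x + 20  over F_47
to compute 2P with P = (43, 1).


Doubling: s = (3 x1^2 + a) / (2 y1)
s = (3*43^2 + 24) / (2*1) mod 47 = 36
x3 = s^2 - 2 x1 mod 47 = 36^2 - 2*43 = 35
y3 = s (x1 - x3) - y1 mod 47 = 36 * (43 - 35) - 1 = 5

2P = (35, 5)


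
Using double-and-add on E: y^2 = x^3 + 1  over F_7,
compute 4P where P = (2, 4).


k = 4 = 100_2 (binary, LSB first: 001)
Double-and-add from P = (2, 4):
  bit 0 = 0: acc unchanged = O
  bit 1 = 0: acc unchanged = O
  bit 2 = 1: acc = O + (0, 1) = (0, 1)

4P = (0, 1)


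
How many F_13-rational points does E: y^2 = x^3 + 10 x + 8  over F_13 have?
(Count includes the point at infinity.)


For each x in F_13, count y with y^2 = x^3 + 10 x + 8 mod 13:
  x = 2: RHS = 10, y in [6, 7]  -> 2 point(s)
  x = 3: RHS = 0, y in [0]  -> 1 point(s)
  x = 5: RHS = 1, y in [1, 12]  -> 2 point(s)
  x = 10: RHS = 3, y in [4, 9]  -> 2 point(s)
  x = 12: RHS = 10, y in [6, 7]  -> 2 point(s)
Affine points: 9. Add the point at infinity: total = 10.

#E(F_13) = 10


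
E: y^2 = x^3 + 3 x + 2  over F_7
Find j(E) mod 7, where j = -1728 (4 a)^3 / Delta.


Delta = -16(4 a^3 + 27 b^2) mod 7 = 2
-1728 * (4 a)^3 = -1728 * (4*3)^3 mod 7 = 6
j = 6 * 2^(-1) mod 7 = 3

j = 3 (mod 7)


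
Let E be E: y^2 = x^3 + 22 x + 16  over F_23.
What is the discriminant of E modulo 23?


4 a^3 + 27 b^2 = 4*22^3 + 27*16^2 = 42592 + 6912 = 49504
Delta = -16 * (49504) = -792064
Delta mod 23 = 10

Delta = 10 (mod 23)


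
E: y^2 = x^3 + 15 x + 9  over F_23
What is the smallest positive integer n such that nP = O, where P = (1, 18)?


Compute successive multiples of P until we hit O:
  1P = (1, 18)
  2P = (4, 15)
  3P = (19, 0)
  4P = (4, 8)
  5P = (1, 5)
  6P = O

ord(P) = 6


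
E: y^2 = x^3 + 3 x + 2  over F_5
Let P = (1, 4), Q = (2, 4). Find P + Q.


P != Q, so use the chord formula.
s = (y2 - y1) / (x2 - x1) = (0) / (1) mod 5 = 0
x3 = s^2 - x1 - x2 mod 5 = 0^2 - 1 - 2 = 2
y3 = s (x1 - x3) - y1 mod 5 = 0 * (1 - 2) - 4 = 1

P + Q = (2, 1)


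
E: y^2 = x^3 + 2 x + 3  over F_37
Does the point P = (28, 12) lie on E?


Check whether y^2 = x^3 + 2 x + 3 (mod 37) for (x, y) = (28, 12).
LHS: y^2 = 12^2 mod 37 = 33
RHS: x^3 + 2 x + 3 = 28^3 + 2*28 + 3 mod 37 = 33
LHS = RHS

Yes, on the curve


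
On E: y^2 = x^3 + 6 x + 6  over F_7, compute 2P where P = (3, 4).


Doubling: s = (3 x1^2 + a) / (2 y1)
s = (3*3^2 + 6) / (2*4) mod 7 = 5
x3 = s^2 - 2 x1 mod 7 = 5^2 - 2*3 = 5
y3 = s (x1 - x3) - y1 mod 7 = 5 * (3 - 5) - 4 = 0

2P = (5, 0)


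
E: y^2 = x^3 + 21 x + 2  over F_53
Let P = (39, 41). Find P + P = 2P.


Doubling: s = (3 x1^2 + a) / (2 y1)
s = (3*39^2 + 21) / (2*41) mod 53 = 21
x3 = s^2 - 2 x1 mod 53 = 21^2 - 2*39 = 45
y3 = s (x1 - x3) - y1 mod 53 = 21 * (39 - 45) - 41 = 45

2P = (45, 45)


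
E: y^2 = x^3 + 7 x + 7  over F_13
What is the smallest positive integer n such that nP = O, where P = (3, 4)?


Compute successive multiples of P until we hit O:
  1P = (3, 4)
  2P = (8, 4)
  3P = (2, 9)
  4P = (7, 3)
  5P = (12, 8)
  6P = (12, 5)
  7P = (7, 10)
  8P = (2, 4)
  ... (continuing to 11P)
  11P = O

ord(P) = 11


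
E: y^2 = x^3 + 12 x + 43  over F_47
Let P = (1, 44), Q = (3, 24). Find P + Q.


P != Q, so use the chord formula.
s = (y2 - y1) / (x2 - x1) = (27) / (2) mod 47 = 37
x3 = s^2 - x1 - x2 mod 47 = 37^2 - 1 - 3 = 2
y3 = s (x1 - x3) - y1 mod 47 = 37 * (1 - 2) - 44 = 13

P + Q = (2, 13)


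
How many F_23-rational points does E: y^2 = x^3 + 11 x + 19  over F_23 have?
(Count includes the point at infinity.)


For each x in F_23, count y with y^2 = x^3 + 11 x + 19 mod 23:
  x = 1: RHS = 8, y in [10, 13]  -> 2 point(s)
  x = 2: RHS = 3, y in [7, 16]  -> 2 point(s)
  x = 4: RHS = 12, y in [9, 14]  -> 2 point(s)
  x = 6: RHS = 2, y in [5, 18]  -> 2 point(s)
  x = 7: RHS = 2, y in [5, 18]  -> 2 point(s)
  x = 10: RHS = 2, y in [5, 18]  -> 2 point(s)
  x = 12: RHS = 16, y in [4, 19]  -> 2 point(s)
  x = 13: RHS = 13, y in [6, 17]  -> 2 point(s)
  x = 16: RHS = 13, y in [6, 17]  -> 2 point(s)
  x = 17: RHS = 13, y in [6, 17]  -> 2 point(s)
  x = 18: RHS = 0, y in [0]  -> 1 point(s)
  x = 19: RHS = 3, y in [7, 16]  -> 2 point(s)
  x = 21: RHS = 12, y in [9, 14]  -> 2 point(s)
Affine points: 25. Add the point at infinity: total = 26.

#E(F_23) = 26


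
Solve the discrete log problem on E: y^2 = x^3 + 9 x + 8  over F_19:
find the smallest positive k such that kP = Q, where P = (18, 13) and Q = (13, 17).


Enumerate multiples of P until we hit Q = (13, 17):
  1P = (18, 13)
  2P = (3, 10)
  3P = (14, 3)
  4P = (17, 18)
  5P = (9, 18)
  6P = (16, 7)
  7P = (13, 2)
  8P = (5, 8)
  9P = (12, 1)
  10P = (12, 18)
  11P = (5, 11)
  12P = (13, 17)
Match found at i = 12.

k = 12


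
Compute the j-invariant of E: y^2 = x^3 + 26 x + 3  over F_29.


Delta = -16(4 a^3 + 27 b^2) mod 29 = 15
-1728 * (4 a)^3 = -1728 * (4*26)^3 mod 29 = 28
j = 28 * 15^(-1) mod 29 = 27

j = 27 (mod 29)


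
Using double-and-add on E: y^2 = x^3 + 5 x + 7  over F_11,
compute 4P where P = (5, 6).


k = 4 = 100_2 (binary, LSB first: 001)
Double-and-add from P = (5, 6):
  bit 0 = 0: acc unchanged = O
  bit 1 = 0: acc unchanged = O
  bit 2 = 1: acc = O + (7, 0) = (7, 0)

4P = (7, 0)


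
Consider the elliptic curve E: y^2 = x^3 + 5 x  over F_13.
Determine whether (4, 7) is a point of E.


Check whether y^2 = x^3 + 5 x + 0 (mod 13) for (x, y) = (4, 7).
LHS: y^2 = 7^2 mod 13 = 10
RHS: x^3 + 5 x + 0 = 4^3 + 5*4 + 0 mod 13 = 6
LHS != RHS

No, not on the curve


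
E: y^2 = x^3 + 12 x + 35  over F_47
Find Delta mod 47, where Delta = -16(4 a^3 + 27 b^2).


4 a^3 + 27 b^2 = 4*12^3 + 27*35^2 = 6912 + 33075 = 39987
Delta = -16 * (39987) = -639792
Delta mod 47 = 19

Delta = 19 (mod 47)


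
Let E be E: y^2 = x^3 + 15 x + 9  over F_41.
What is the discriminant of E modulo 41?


4 a^3 + 27 b^2 = 4*15^3 + 27*9^2 = 13500 + 2187 = 15687
Delta = -16 * (15687) = -250992
Delta mod 41 = 10

Delta = 10 (mod 41)


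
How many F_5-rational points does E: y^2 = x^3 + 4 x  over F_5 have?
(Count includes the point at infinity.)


For each x in F_5, count y with y^2 = x^3 + 4 x + 0 mod 5:
  x = 0: RHS = 0, y in [0]  -> 1 point(s)
  x = 1: RHS = 0, y in [0]  -> 1 point(s)
  x = 2: RHS = 1, y in [1, 4]  -> 2 point(s)
  x = 3: RHS = 4, y in [2, 3]  -> 2 point(s)
  x = 4: RHS = 0, y in [0]  -> 1 point(s)
Affine points: 7. Add the point at infinity: total = 8.

#E(F_5) = 8


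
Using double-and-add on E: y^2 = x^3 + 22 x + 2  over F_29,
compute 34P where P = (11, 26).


k = 34 = 100010_2 (binary, LSB first: 010001)
Double-and-add from P = (11, 26):
  bit 0 = 0: acc unchanged = O
  bit 1 = 1: acc = O + (12, 14) = (12, 14)
  bit 2 = 0: acc unchanged = (12, 14)
  bit 3 = 0: acc unchanged = (12, 14)
  bit 4 = 0: acc unchanged = (12, 14)
  bit 5 = 1: acc = (12, 14) + (24, 12) = (18, 16)

34P = (18, 16)


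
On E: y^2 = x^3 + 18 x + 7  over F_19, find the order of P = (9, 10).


Compute successive multiples of P until we hit O:
  1P = (9, 10)
  2P = (7, 18)
  3P = (0, 11)
  4P = (14, 18)
  5P = (13, 14)
  6P = (17, 1)
  7P = (10, 3)
  8P = (11, 4)
  ... (continuing to 25P)
  25P = O

ord(P) = 25


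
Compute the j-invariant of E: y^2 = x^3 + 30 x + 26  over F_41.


Delta = -16(4 a^3 + 27 b^2) mod 41 = 38
-1728 * (4 a)^3 = -1728 * (4*30)^3 mod 41 = 39
j = 39 * 38^(-1) mod 41 = 28

j = 28 (mod 41)


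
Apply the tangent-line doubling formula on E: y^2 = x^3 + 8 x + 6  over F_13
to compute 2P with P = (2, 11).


Doubling: s = (3 x1^2 + a) / (2 y1)
s = (3*2^2 + 8) / (2*11) mod 13 = 8
x3 = s^2 - 2 x1 mod 13 = 8^2 - 2*2 = 8
y3 = s (x1 - x3) - y1 mod 13 = 8 * (2 - 8) - 11 = 6

2P = (8, 6)


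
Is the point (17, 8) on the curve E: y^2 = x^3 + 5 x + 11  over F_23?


Check whether y^2 = x^3 + 5 x + 11 (mod 23) for (x, y) = (17, 8).
LHS: y^2 = 8^2 mod 23 = 18
RHS: x^3 + 5 x + 11 = 17^3 + 5*17 + 11 mod 23 = 18
LHS = RHS

Yes, on the curve


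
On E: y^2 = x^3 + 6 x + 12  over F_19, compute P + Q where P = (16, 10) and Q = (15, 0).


P != Q, so use the chord formula.
s = (y2 - y1) / (x2 - x1) = (9) / (18) mod 19 = 10
x3 = s^2 - x1 - x2 mod 19 = 10^2 - 16 - 15 = 12
y3 = s (x1 - x3) - y1 mod 19 = 10 * (16 - 12) - 10 = 11

P + Q = (12, 11)


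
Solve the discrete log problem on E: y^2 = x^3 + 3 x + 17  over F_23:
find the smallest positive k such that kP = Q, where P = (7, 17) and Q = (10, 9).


Enumerate multiples of P until we hit Q = (10, 9):
  1P = (7, 17)
  2P = (10, 9)
Match found at i = 2.

k = 2


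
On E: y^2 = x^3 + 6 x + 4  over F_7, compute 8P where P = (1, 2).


k = 8 = 1000_2 (binary, LSB first: 0001)
Double-and-add from P = (1, 2):
  bit 0 = 0: acc unchanged = O
  bit 1 = 0: acc unchanged = O
  bit 2 = 0: acc unchanged = O
  bit 3 = 1: acc = O + (0, 5) = (0, 5)

8P = (0, 5)


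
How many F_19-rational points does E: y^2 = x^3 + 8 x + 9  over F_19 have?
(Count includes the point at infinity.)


For each x in F_19, count y with y^2 = x^3 + 8 x + 9 mod 19:
  x = 0: RHS = 9, y in [3, 16]  -> 2 point(s)
  x = 6: RHS = 7, y in [8, 11]  -> 2 point(s)
  x = 7: RHS = 9, y in [3, 16]  -> 2 point(s)
  x = 10: RHS = 6, y in [5, 14]  -> 2 point(s)
  x = 12: RHS = 9, y in [3, 16]  -> 2 point(s)
  x = 13: RHS = 11, y in [7, 12]  -> 2 point(s)
  x = 17: RHS = 4, y in [2, 17]  -> 2 point(s)
  x = 18: RHS = 0, y in [0]  -> 1 point(s)
Affine points: 15. Add the point at infinity: total = 16.

#E(F_19) = 16


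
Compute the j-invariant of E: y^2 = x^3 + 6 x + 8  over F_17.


Delta = -16(4 a^3 + 27 b^2) mod 17 = 8
-1728 * (4 a)^3 = -1728 * (4*6)^3 mod 17 = 1
j = 1 * 8^(-1) mod 17 = 15

j = 15 (mod 17)


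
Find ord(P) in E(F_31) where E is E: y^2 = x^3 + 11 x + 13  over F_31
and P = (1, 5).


Compute successive multiples of P until we hit O:
  1P = (1, 5)
  2P = (26, 22)
  3P = (6, 4)
  4P = (29, 13)
  5P = (15, 22)
  6P = (16, 10)
  7P = (21, 9)
  8P = (14, 11)
  ... (continuing to 37P)
  37P = O

ord(P) = 37


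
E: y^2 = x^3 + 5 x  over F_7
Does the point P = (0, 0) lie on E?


Check whether y^2 = x^3 + 5 x + 0 (mod 7) for (x, y) = (0, 0).
LHS: y^2 = 0^2 mod 7 = 0
RHS: x^3 + 5 x + 0 = 0^3 + 5*0 + 0 mod 7 = 0
LHS = RHS

Yes, on the curve


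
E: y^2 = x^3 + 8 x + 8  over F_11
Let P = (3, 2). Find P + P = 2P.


Doubling: s = (3 x1^2 + a) / (2 y1)
s = (3*3^2 + 8) / (2*2) mod 11 = 6
x3 = s^2 - 2 x1 mod 11 = 6^2 - 2*3 = 8
y3 = s (x1 - x3) - y1 mod 11 = 6 * (3 - 8) - 2 = 1

2P = (8, 1)


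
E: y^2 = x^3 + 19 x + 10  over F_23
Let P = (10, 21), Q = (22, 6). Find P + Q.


P != Q, so use the chord formula.
s = (y2 - y1) / (x2 - x1) = (8) / (12) mod 23 = 16
x3 = s^2 - x1 - x2 mod 23 = 16^2 - 10 - 22 = 17
y3 = s (x1 - x3) - y1 mod 23 = 16 * (10 - 17) - 21 = 5

P + Q = (17, 5)


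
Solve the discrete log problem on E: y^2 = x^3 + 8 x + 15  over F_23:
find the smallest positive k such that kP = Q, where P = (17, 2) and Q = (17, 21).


Enumerate multiples of P until we hit Q = (17, 21):
  1P = (17, 2)
  2P = (2, 19)
  3P = (6, 7)
  4P = (8, 19)
  5P = (1, 1)
  6P = (13, 4)
  7P = (22, 12)
  8P = (11, 10)
  9P = (7, 0)
  10P = (11, 13)
  11P = (22, 11)
  12P = (13, 19)
  13P = (1, 22)
  14P = (8, 4)
  15P = (6, 16)
  16P = (2, 4)
  17P = (17, 21)
Match found at i = 17.

k = 17


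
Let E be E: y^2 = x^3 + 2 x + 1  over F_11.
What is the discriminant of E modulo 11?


4 a^3 + 27 b^2 = 4*2^3 + 27*1^2 = 32 + 27 = 59
Delta = -16 * (59) = -944
Delta mod 11 = 2

Delta = 2 (mod 11)


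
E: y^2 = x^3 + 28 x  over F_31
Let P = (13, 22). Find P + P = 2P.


Doubling: s = (3 x1^2 + a) / (2 y1)
s = (3*13^2 + 28) / (2*22) mod 31 = 3
x3 = s^2 - 2 x1 mod 31 = 3^2 - 2*13 = 14
y3 = s (x1 - x3) - y1 mod 31 = 3 * (13 - 14) - 22 = 6

2P = (14, 6)


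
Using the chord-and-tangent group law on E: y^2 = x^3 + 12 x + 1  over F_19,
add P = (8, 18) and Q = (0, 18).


P != Q, so use the chord formula.
s = (y2 - y1) / (x2 - x1) = (0) / (11) mod 19 = 0
x3 = s^2 - x1 - x2 mod 19 = 0^2 - 8 - 0 = 11
y3 = s (x1 - x3) - y1 mod 19 = 0 * (8 - 11) - 18 = 1

P + Q = (11, 1)


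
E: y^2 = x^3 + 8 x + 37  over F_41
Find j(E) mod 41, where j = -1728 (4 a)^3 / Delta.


Delta = -16(4 a^3 + 27 b^2) mod 41 = 8
-1728 * (4 a)^3 = -1728 * (4*8)^3 mod 41 = 28
j = 28 * 8^(-1) mod 41 = 24

j = 24 (mod 41)


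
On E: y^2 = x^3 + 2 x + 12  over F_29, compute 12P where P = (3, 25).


k = 12 = 1100_2 (binary, LSB first: 0011)
Double-and-add from P = (3, 25):
  bit 0 = 0: acc unchanged = O
  bit 1 = 0: acc unchanged = O
  bit 2 = 1: acc = O + (18, 14) = (18, 14)
  bit 3 = 1: acc = (18, 14) + (21, 8) = (23, 25)

12P = (23, 25)


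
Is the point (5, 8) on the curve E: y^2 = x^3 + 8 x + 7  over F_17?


Check whether y^2 = x^3 + 8 x + 7 (mod 17) for (x, y) = (5, 8).
LHS: y^2 = 8^2 mod 17 = 13
RHS: x^3 + 8 x + 7 = 5^3 + 8*5 + 7 mod 17 = 2
LHS != RHS

No, not on the curve


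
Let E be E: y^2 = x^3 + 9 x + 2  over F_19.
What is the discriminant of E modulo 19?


4 a^3 + 27 b^2 = 4*9^3 + 27*2^2 = 2916 + 108 = 3024
Delta = -16 * (3024) = -48384
Delta mod 19 = 9

Delta = 9 (mod 19)


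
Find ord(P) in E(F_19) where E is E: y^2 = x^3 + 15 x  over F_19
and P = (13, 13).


Compute successive multiples of P until we hit O:
  1P = (13, 13)
  2P = (9, 3)
  3P = (8, 9)
  4P = (7, 7)
  5P = (0, 0)
  6P = (7, 12)
  7P = (8, 10)
  8P = (9, 16)
  ... (continuing to 10P)
  10P = O

ord(P) = 10


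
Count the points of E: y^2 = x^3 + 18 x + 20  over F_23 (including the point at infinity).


For each x in F_23, count y with y^2 = x^3 + 18 x + 20 mod 23:
  x = 1: RHS = 16, y in [4, 19]  -> 2 point(s)
  x = 2: RHS = 18, y in [8, 15]  -> 2 point(s)
  x = 3: RHS = 9, y in [3, 20]  -> 2 point(s)
  x = 4: RHS = 18, y in [8, 15]  -> 2 point(s)
  x = 7: RHS = 6, y in [11, 12]  -> 2 point(s)
  x = 8: RHS = 9, y in [3, 20]  -> 2 point(s)
  x = 10: RHS = 4, y in [2, 21]  -> 2 point(s)
  x = 11: RHS = 8, y in [10, 13]  -> 2 point(s)
  x = 12: RHS = 9, y in [3, 20]  -> 2 point(s)
  x = 13: RHS = 13, y in [6, 17]  -> 2 point(s)
  x = 14: RHS = 3, y in [7, 16]  -> 2 point(s)
  x = 15: RHS = 8, y in [10, 13]  -> 2 point(s)
  x = 17: RHS = 18, y in [8, 15]  -> 2 point(s)
  x = 18: RHS = 12, y in [9, 14]  -> 2 point(s)
  x = 20: RHS = 8, y in [10, 13]  -> 2 point(s)
  x = 22: RHS = 1, y in [1, 22]  -> 2 point(s)
Affine points: 32. Add the point at infinity: total = 33.

#E(F_23) = 33


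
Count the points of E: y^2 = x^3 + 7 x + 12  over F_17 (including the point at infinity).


For each x in F_17, count y with y^2 = x^3 + 7 x + 12 mod 17:
  x = 2: RHS = 0, y in [0]  -> 1 point(s)
  x = 3: RHS = 9, y in [3, 14]  -> 2 point(s)
  x = 4: RHS = 2, y in [6, 11]  -> 2 point(s)
  x = 5: RHS = 2, y in [6, 11]  -> 2 point(s)
  x = 6: RHS = 15, y in [7, 10]  -> 2 point(s)
  x = 7: RHS = 13, y in [8, 9]  -> 2 point(s)
  x = 8: RHS = 2, y in [6, 11]  -> 2 point(s)
  x = 11: RHS = 9, y in [3, 14]  -> 2 point(s)
  x = 14: RHS = 15, y in [7, 10]  -> 2 point(s)
  x = 16: RHS = 4, y in [2, 15]  -> 2 point(s)
Affine points: 19. Add the point at infinity: total = 20.

#E(F_17) = 20


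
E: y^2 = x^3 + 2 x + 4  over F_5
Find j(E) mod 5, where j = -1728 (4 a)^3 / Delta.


Delta = -16(4 a^3 + 27 b^2) mod 5 = 1
-1728 * (4 a)^3 = -1728 * (4*2)^3 mod 5 = 4
j = 4 * 1^(-1) mod 5 = 4

j = 4 (mod 5)


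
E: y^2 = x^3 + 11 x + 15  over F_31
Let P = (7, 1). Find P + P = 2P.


Doubling: s = (3 x1^2 + a) / (2 y1)
s = (3*7^2 + 11) / (2*1) mod 31 = 17
x3 = s^2 - 2 x1 mod 31 = 17^2 - 2*7 = 27
y3 = s (x1 - x3) - y1 mod 31 = 17 * (7 - 27) - 1 = 0

2P = (27, 0)


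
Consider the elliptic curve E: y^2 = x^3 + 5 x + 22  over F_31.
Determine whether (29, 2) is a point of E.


Check whether y^2 = x^3 + 5 x + 22 (mod 31) for (x, y) = (29, 2).
LHS: y^2 = 2^2 mod 31 = 4
RHS: x^3 + 5 x + 22 = 29^3 + 5*29 + 22 mod 31 = 4
LHS = RHS

Yes, on the curve


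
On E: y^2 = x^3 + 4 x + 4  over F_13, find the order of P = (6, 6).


Compute successive multiples of P until we hit O:
  1P = (6, 6)
  2P = (0, 11)
  3P = (3, 11)
  4P = (1, 3)
  5P = (10, 2)
  6P = (11, 12)
  7P = (12, 5)
  8P = (12, 8)
  ... (continuing to 15P)
  15P = O

ord(P) = 15


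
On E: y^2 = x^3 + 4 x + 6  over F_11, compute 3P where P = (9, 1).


k = 3 = 11_2 (binary, LSB first: 11)
Double-and-add from P = (9, 1):
  bit 0 = 1: acc = O + (9, 1) = (9, 1)
  bit 1 = 1: acc = (9, 1) + (2, 0) = (9, 10)

3P = (9, 10)


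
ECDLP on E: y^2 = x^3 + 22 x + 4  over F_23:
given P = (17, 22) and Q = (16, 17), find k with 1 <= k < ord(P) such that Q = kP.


Enumerate multiples of P until we hit Q = (16, 17):
  1P = (17, 22)
  2P = (5, 3)
  3P = (19, 17)
  4P = (22, 2)
  5P = (0, 2)
  6P = (12, 15)
  7P = (7, 15)
  8P = (8, 5)
  9P = (1, 21)
  10P = (13, 7)
  11P = (20, 7)
  12P = (11, 17)
  13P = (4, 8)
  14P = (15, 12)
  15P = (16, 6)
  16P = (16, 17)
Match found at i = 16.

k = 16


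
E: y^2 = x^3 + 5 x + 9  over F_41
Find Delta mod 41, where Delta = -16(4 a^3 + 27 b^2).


4 a^3 + 27 b^2 = 4*5^3 + 27*9^2 = 500 + 2187 = 2687
Delta = -16 * (2687) = -42992
Delta mod 41 = 17

Delta = 17 (mod 41)


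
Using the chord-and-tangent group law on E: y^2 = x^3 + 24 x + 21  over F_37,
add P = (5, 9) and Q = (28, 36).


P != Q, so use the chord formula.
s = (y2 - y1) / (x2 - x1) = (27) / (23) mod 37 = 6
x3 = s^2 - x1 - x2 mod 37 = 6^2 - 5 - 28 = 3
y3 = s (x1 - x3) - y1 mod 37 = 6 * (5 - 3) - 9 = 3

P + Q = (3, 3)


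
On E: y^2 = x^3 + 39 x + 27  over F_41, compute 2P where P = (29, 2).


Doubling: s = (3 x1^2 + a) / (2 y1)
s = (3*29^2 + 39) / (2*2) mod 41 = 5
x3 = s^2 - 2 x1 mod 41 = 5^2 - 2*29 = 8
y3 = s (x1 - x3) - y1 mod 41 = 5 * (29 - 8) - 2 = 21

2P = (8, 21)


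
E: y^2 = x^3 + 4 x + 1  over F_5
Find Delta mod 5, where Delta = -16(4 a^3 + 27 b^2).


4 a^3 + 27 b^2 = 4*4^3 + 27*1^2 = 256 + 27 = 283
Delta = -16 * (283) = -4528
Delta mod 5 = 2

Delta = 2 (mod 5)


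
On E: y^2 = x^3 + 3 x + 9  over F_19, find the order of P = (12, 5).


Compute successive multiples of P until we hit O:
  1P = (12, 5)
  2P = (11, 10)
  3P = (2, 2)
  4P = (3, 11)
  5P = (15, 16)
  6P = (16, 12)
  7P = (0, 16)
  8P = (18, 10)
  ... (continuing to 23P)
  23P = O

ord(P) = 23


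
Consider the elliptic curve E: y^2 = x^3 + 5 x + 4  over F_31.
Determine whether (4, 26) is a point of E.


Check whether y^2 = x^3 + 5 x + 4 (mod 31) for (x, y) = (4, 26).
LHS: y^2 = 26^2 mod 31 = 25
RHS: x^3 + 5 x + 4 = 4^3 + 5*4 + 4 mod 31 = 26
LHS != RHS

No, not on the curve


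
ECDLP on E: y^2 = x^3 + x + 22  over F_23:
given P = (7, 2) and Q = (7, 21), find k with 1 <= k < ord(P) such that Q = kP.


Enumerate multiples of P until we hit Q = (7, 21):
  1P = (7, 2)
  2P = (21, 9)
  3P = (1, 1)
  4P = (8, 17)
  5P = (3, 12)
  6P = (2, 20)
  7P = (15, 13)
  8P = (9, 1)
  9P = (13, 1)
  10P = (19, 0)
  11P = (13, 22)
  12P = (9, 22)
  13P = (15, 10)
  14P = (2, 3)
  15P = (3, 11)
  16P = (8, 6)
  17P = (1, 22)
  18P = (21, 14)
  19P = (7, 21)
Match found at i = 19.

k = 19


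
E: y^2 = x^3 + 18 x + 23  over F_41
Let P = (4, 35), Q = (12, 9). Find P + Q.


P != Q, so use the chord formula.
s = (y2 - y1) / (x2 - x1) = (15) / (8) mod 41 = 7
x3 = s^2 - x1 - x2 mod 41 = 7^2 - 4 - 12 = 33
y3 = s (x1 - x3) - y1 mod 41 = 7 * (4 - 33) - 35 = 8

P + Q = (33, 8)


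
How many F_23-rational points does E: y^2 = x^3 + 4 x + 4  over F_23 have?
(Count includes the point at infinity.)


For each x in F_23, count y with y^2 = x^3 + 4 x + 4 mod 23:
  x = 0: RHS = 4, y in [2, 21]  -> 2 point(s)
  x = 1: RHS = 9, y in [3, 20]  -> 2 point(s)
  x = 10: RHS = 9, y in [3, 20]  -> 2 point(s)
  x = 12: RHS = 9, y in [3, 20]  -> 2 point(s)
  x = 15: RHS = 12, y in [9, 14]  -> 2 point(s)
  x = 16: RHS = 1, y in [1, 22]  -> 2 point(s)
  x = 19: RHS = 16, y in [4, 19]  -> 2 point(s)
Affine points: 14. Add the point at infinity: total = 15.

#E(F_23) = 15


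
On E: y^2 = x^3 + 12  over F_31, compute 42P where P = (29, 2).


k = 42 = 101010_2 (binary, LSB first: 010101)
Double-and-add from P = (29, 2):
  bit 0 = 0: acc unchanged = O
  bit 1 = 1: acc = O + (13, 15) = (13, 15)
  bit 2 = 0: acc unchanged = (13, 15)
  bit 3 = 1: acc = (13, 15) + (4, 13) = (24, 17)
  bit 4 = 0: acc unchanged = (24, 17)
  bit 5 = 1: acc = (24, 17) + (18, 4) = (29, 29)

42P = (29, 29)


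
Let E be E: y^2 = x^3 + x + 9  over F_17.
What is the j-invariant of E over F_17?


Delta = -16(4 a^3 + 27 b^2) mod 17 = 15
-1728 * (4 a)^3 = -1728 * (4*1)^3 mod 17 = 10
j = 10 * 15^(-1) mod 17 = 12

j = 12 (mod 17)


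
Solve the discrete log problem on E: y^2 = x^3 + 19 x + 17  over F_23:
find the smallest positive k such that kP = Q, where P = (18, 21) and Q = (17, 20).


Enumerate multiples of P until we hit Q = (17, 20):
  1P = (18, 21)
  2P = (16, 1)
  3P = (20, 5)
  4P = (3, 20)
  5P = (11, 4)
  6P = (6, 18)
  7P = (12, 15)
  8P = (17, 3)
  9P = (13, 0)
  10P = (17, 20)
Match found at i = 10.

k = 10


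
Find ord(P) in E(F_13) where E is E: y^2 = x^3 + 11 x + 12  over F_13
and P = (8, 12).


Compute successive multiples of P until we hit O:
  1P = (8, 12)
  2P = (0, 8)
  3P = (2, 4)
  4P = (12, 0)
  5P = (2, 9)
  6P = (0, 5)
  7P = (8, 1)
  8P = O

ord(P) = 8


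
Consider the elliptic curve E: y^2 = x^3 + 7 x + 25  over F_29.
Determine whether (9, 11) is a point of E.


Check whether y^2 = x^3 + 7 x + 25 (mod 29) for (x, y) = (9, 11).
LHS: y^2 = 11^2 mod 29 = 5
RHS: x^3 + 7 x + 25 = 9^3 + 7*9 + 25 mod 29 = 5
LHS = RHS

Yes, on the curve


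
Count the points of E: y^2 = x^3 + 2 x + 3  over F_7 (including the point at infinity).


For each x in F_7, count y with y^2 = x^3 + 2 x + 3 mod 7:
  x = 2: RHS = 1, y in [1, 6]  -> 2 point(s)
  x = 3: RHS = 1, y in [1, 6]  -> 2 point(s)
  x = 6: RHS = 0, y in [0]  -> 1 point(s)
Affine points: 5. Add the point at infinity: total = 6.

#E(F_7) = 6


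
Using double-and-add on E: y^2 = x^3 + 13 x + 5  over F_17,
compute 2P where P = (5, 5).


k = 2 = 10_2 (binary, LSB first: 01)
Double-and-add from P = (5, 5):
  bit 0 = 0: acc unchanged = O
  bit 1 = 1: acc = O + (11, 0) = (11, 0)

2P = (11, 0)


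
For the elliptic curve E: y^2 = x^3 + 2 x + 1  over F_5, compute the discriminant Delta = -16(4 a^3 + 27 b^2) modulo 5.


4 a^3 + 27 b^2 = 4*2^3 + 27*1^2 = 32 + 27 = 59
Delta = -16 * (59) = -944
Delta mod 5 = 1

Delta = 1 (mod 5)


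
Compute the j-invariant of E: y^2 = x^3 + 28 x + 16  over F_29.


Delta = -16(4 a^3 + 27 b^2) mod 29 = 20
-1728 * (4 a)^3 = -1728 * (4*28)^3 mod 29 = 15
j = 15 * 20^(-1) mod 29 = 8

j = 8 (mod 29)


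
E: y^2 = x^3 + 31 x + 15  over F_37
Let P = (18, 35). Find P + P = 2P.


Doubling: s = (3 x1^2 + a) / (2 y1)
s = (3*18^2 + 31) / (2*35) mod 37 = 36
x3 = s^2 - 2 x1 mod 37 = 36^2 - 2*18 = 2
y3 = s (x1 - x3) - y1 mod 37 = 36 * (18 - 2) - 35 = 23

2P = (2, 23)


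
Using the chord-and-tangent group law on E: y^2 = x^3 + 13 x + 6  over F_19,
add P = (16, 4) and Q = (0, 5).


P != Q, so use the chord formula.
s = (y2 - y1) / (x2 - x1) = (1) / (3) mod 19 = 13
x3 = s^2 - x1 - x2 mod 19 = 13^2 - 16 - 0 = 1
y3 = s (x1 - x3) - y1 mod 19 = 13 * (16 - 1) - 4 = 1

P + Q = (1, 1)


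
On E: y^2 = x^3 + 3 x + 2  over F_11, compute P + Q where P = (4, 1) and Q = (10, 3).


P != Q, so use the chord formula.
s = (y2 - y1) / (x2 - x1) = (2) / (6) mod 11 = 4
x3 = s^2 - x1 - x2 mod 11 = 4^2 - 4 - 10 = 2
y3 = s (x1 - x3) - y1 mod 11 = 4 * (4 - 2) - 1 = 7

P + Q = (2, 7)


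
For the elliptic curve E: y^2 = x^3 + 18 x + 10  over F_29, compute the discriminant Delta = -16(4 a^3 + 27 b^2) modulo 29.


4 a^3 + 27 b^2 = 4*18^3 + 27*10^2 = 23328 + 2700 = 26028
Delta = -16 * (26028) = -416448
Delta mod 29 = 21

Delta = 21 (mod 29)


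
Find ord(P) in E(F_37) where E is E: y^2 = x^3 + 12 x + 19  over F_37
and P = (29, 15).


Compute successive multiples of P until we hit O:
  1P = (29, 15)
  2P = (6, 23)
  3P = (28, 12)
  4P = (26, 31)
  5P = (31, 8)
  6P = (17, 17)
  7P = (27, 34)
  8P = (25, 21)
  ... (continuing to 33P)
  33P = O

ord(P) = 33


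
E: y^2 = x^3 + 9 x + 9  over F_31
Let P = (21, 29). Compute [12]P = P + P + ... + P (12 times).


k = 12 = 1100_2 (binary, LSB first: 0011)
Double-and-add from P = (21, 29):
  bit 0 = 0: acc unchanged = O
  bit 1 = 0: acc unchanged = O
  bit 2 = 1: acc = O + (25, 7) = (25, 7)
  bit 3 = 1: acc = (25, 7) + (20, 6) = (22, 6)

12P = (22, 6)


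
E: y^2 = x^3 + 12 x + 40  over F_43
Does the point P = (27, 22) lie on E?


Check whether y^2 = x^3 + 12 x + 40 (mod 43) for (x, y) = (27, 22).
LHS: y^2 = 22^2 mod 43 = 11
RHS: x^3 + 12 x + 40 = 27^3 + 12*27 + 40 mod 43 = 9
LHS != RHS

No, not on the curve


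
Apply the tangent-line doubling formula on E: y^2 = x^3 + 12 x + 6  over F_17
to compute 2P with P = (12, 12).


Doubling: s = (3 x1^2 + a) / (2 y1)
s = (3*12^2 + 12) / (2*12) mod 17 = 10
x3 = s^2 - 2 x1 mod 17 = 10^2 - 2*12 = 8
y3 = s (x1 - x3) - y1 mod 17 = 10 * (12 - 8) - 12 = 11

2P = (8, 11)


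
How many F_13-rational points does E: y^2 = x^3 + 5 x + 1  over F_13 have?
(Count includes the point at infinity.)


For each x in F_13, count y with y^2 = x^3 + 5 x + 1 mod 13:
  x = 0: RHS = 1, y in [1, 12]  -> 2 point(s)
  x = 3: RHS = 4, y in [2, 11]  -> 2 point(s)
  x = 6: RHS = 0, y in [0]  -> 1 point(s)
  x = 11: RHS = 9, y in [3, 10]  -> 2 point(s)
Affine points: 7. Add the point at infinity: total = 8.

#E(F_13) = 8


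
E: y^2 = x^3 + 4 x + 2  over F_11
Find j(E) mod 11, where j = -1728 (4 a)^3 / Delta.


Delta = -16(4 a^3 + 27 b^2) mod 11 = 6
-1728 * (4 a)^3 = -1728 * (4*4)^3 mod 11 = 7
j = 7 * 6^(-1) mod 11 = 3

j = 3 (mod 11)


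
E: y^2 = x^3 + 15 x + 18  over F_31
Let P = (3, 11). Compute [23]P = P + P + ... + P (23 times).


k = 23 = 10111_2 (binary, LSB first: 11101)
Double-and-add from P = (3, 11):
  bit 0 = 1: acc = O + (3, 11) = (3, 11)
  bit 1 = 1: acc = (3, 11) + (2, 5) = (0, 7)
  bit 2 = 1: acc = (0, 7) + (16, 13) = (4, 7)
  bit 3 = 0: acc unchanged = (4, 7)
  bit 4 = 1: acc = (4, 7) + (17, 3) = (20, 17)

23P = (20, 17)


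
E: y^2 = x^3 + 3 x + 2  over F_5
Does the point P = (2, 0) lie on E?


Check whether y^2 = x^3 + 3 x + 2 (mod 5) for (x, y) = (2, 0).
LHS: y^2 = 0^2 mod 5 = 0
RHS: x^3 + 3 x + 2 = 2^3 + 3*2 + 2 mod 5 = 1
LHS != RHS

No, not on the curve


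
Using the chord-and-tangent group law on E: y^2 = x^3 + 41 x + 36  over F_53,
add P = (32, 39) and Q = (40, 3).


P != Q, so use the chord formula.
s = (y2 - y1) / (x2 - x1) = (17) / (8) mod 53 = 22
x3 = s^2 - x1 - x2 mod 53 = 22^2 - 32 - 40 = 41
y3 = s (x1 - x3) - y1 mod 53 = 22 * (32 - 41) - 39 = 28

P + Q = (41, 28)


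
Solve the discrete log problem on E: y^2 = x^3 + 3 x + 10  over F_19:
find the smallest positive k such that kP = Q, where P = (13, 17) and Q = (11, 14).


Enumerate multiples of P until we hit Q = (11, 14):
  1P = (13, 17)
  2P = (9, 5)
  3P = (6, 4)
  4P = (5, 6)
  5P = (2, 10)
  6P = (11, 5)
  7P = (12, 8)
  8P = (18, 14)
  9P = (18, 5)
  10P = (12, 11)
  11P = (11, 14)
Match found at i = 11.

k = 11


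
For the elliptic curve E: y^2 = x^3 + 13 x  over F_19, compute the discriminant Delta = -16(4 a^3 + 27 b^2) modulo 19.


4 a^3 + 27 b^2 = 4*13^3 + 27*0^2 = 8788 + 0 = 8788
Delta = -16 * (8788) = -140608
Delta mod 19 = 11

Delta = 11 (mod 19)


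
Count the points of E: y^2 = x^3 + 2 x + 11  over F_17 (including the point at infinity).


For each x in F_17, count y with y^2 = x^3 + 2 x + 11 mod 17:
  x = 4: RHS = 15, y in [7, 10]  -> 2 point(s)
  x = 6: RHS = 1, y in [1, 16]  -> 2 point(s)
  x = 11: RHS = 4, y in [2, 15]  -> 2 point(s)
  x = 15: RHS = 16, y in [4, 13]  -> 2 point(s)
  x = 16: RHS = 8, y in [5, 12]  -> 2 point(s)
Affine points: 10. Add the point at infinity: total = 11.

#E(F_17) = 11


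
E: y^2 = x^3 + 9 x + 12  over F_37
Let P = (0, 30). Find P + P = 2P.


Doubling: s = (3 x1^2 + a) / (2 y1)
s = (3*0^2 + 9) / (2*30) mod 37 = 2
x3 = s^2 - 2 x1 mod 37 = 2^2 - 2*0 = 4
y3 = s (x1 - x3) - y1 mod 37 = 2 * (0 - 4) - 30 = 36

2P = (4, 36)


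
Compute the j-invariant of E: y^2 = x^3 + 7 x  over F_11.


Delta = -16(4 a^3 + 27 b^2) mod 11 = 4
-1728 * (4 a)^3 = -1728 * (4*7)^3 mod 11 = 4
j = 4 * 4^(-1) mod 11 = 1

j = 1 (mod 11)


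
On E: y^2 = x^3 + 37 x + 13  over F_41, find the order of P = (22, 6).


Compute successive multiples of P until we hit O:
  1P = (22, 6)
  2P = (7, 0)
  3P = (22, 35)
  4P = O

ord(P) = 4


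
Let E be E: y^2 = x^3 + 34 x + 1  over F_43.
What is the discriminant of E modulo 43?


4 a^3 + 27 b^2 = 4*34^3 + 27*1^2 = 157216 + 27 = 157243
Delta = -16 * (157243) = -2515888
Delta mod 43 = 42

Delta = 42 (mod 43)


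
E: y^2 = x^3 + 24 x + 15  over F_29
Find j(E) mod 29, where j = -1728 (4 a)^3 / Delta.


Delta = -16(4 a^3 + 27 b^2) mod 29 = 4
-1728 * (4 a)^3 = -1728 * (4*24)^3 mod 29 = 19
j = 19 * 4^(-1) mod 29 = 12

j = 12 (mod 29)


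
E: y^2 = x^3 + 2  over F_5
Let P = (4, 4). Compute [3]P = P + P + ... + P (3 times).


k = 3 = 11_2 (binary, LSB first: 11)
Double-and-add from P = (4, 4):
  bit 0 = 1: acc = O + (4, 4) = (4, 4)
  bit 1 = 1: acc = (4, 4) + (3, 2) = (2, 0)

3P = (2, 0)


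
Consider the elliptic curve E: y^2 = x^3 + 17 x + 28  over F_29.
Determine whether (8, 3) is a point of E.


Check whether y^2 = x^3 + 17 x + 28 (mod 29) for (x, y) = (8, 3).
LHS: y^2 = 3^2 mod 29 = 9
RHS: x^3 + 17 x + 28 = 8^3 + 17*8 + 28 mod 29 = 9
LHS = RHS

Yes, on the curve


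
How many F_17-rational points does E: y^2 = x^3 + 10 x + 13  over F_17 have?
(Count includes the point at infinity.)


For each x in F_17, count y with y^2 = x^3 + 10 x + 13 mod 17:
  x = 0: RHS = 13, y in [8, 9]  -> 2 point(s)
  x = 3: RHS = 2, y in [6, 11]  -> 2 point(s)
  x = 4: RHS = 15, y in [7, 10]  -> 2 point(s)
  x = 5: RHS = 1, y in [1, 16]  -> 2 point(s)
  x = 6: RHS = 0, y in [0]  -> 1 point(s)
  x = 7: RHS = 1, y in [1, 16]  -> 2 point(s)
  x = 9: RHS = 16, y in [4, 13]  -> 2 point(s)
  x = 10: RHS = 8, y in [5, 12]  -> 2 point(s)
  x = 11: RHS = 9, y in [3, 14]  -> 2 point(s)
  x = 12: RHS = 8, y in [5, 12]  -> 2 point(s)
  x = 15: RHS = 2, y in [6, 11]  -> 2 point(s)
  x = 16: RHS = 2, y in [6, 11]  -> 2 point(s)
Affine points: 23. Add the point at infinity: total = 24.

#E(F_17) = 24


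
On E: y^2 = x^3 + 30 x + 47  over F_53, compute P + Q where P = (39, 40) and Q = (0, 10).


P != Q, so use the chord formula.
s = (y2 - y1) / (x2 - x1) = (23) / (14) mod 53 = 13
x3 = s^2 - x1 - x2 mod 53 = 13^2 - 39 - 0 = 24
y3 = s (x1 - x3) - y1 mod 53 = 13 * (39 - 24) - 40 = 49

P + Q = (24, 49)


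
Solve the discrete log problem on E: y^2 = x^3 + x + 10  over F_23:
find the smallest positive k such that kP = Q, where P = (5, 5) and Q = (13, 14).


Enumerate multiples of P until we hit Q = (13, 14):
  1P = (5, 5)
  2P = (22, 13)
  3P = (8, 22)
  4P = (14, 13)
  5P = (17, 15)
  6P = (10, 10)
  7P = (9, 14)
  8P = (4, 3)
  9P = (18, 15)
  10P = (1, 14)
  11P = (12, 5)
  12P = (6, 18)
  13P = (20, 7)
  14P = (11, 8)
  15P = (13, 14)
Match found at i = 15.

k = 15


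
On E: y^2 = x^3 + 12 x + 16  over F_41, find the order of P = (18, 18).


Compute successive multiples of P until we hit O:
  1P = (18, 18)
  2P = (5, 23)
  3P = (23, 6)
  4P = (32, 32)
  5P = (33, 8)
  6P = (36, 35)
  7P = (7, 22)
  8P = (8, 38)
  ... (continuing to 21P)
  21P = O

ord(P) = 21


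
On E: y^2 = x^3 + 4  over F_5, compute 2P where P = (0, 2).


Doubling: s = (3 x1^2 + a) / (2 y1)
s = (3*0^2 + 0) / (2*2) mod 5 = 0
x3 = s^2 - 2 x1 mod 5 = 0^2 - 2*0 = 0
y3 = s (x1 - x3) - y1 mod 5 = 0 * (0 - 0) - 2 = 3

2P = (0, 3)


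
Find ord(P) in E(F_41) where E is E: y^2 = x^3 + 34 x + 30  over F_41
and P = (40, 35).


Compute successive multiples of P until we hit O:
  1P = (40, 35)
  2P = (34, 8)
  3P = (18, 23)
  4P = (6, 32)
  5P = (32, 26)
  6P = (26, 32)
  7P = (15, 26)
  8P = (31, 24)
  ... (continuing to 49P)
  49P = O

ord(P) = 49


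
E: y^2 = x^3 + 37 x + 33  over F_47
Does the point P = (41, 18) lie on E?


Check whether y^2 = x^3 + 37 x + 33 (mod 47) for (x, y) = (41, 18).
LHS: y^2 = 18^2 mod 47 = 42
RHS: x^3 + 37 x + 33 = 41^3 + 37*41 + 33 mod 47 = 18
LHS != RHS

No, not on the curve


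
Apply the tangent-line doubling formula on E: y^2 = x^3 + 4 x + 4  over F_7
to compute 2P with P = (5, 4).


Doubling: s = (3 x1^2 + a) / (2 y1)
s = (3*5^2 + 4) / (2*4) mod 7 = 2
x3 = s^2 - 2 x1 mod 7 = 2^2 - 2*5 = 1
y3 = s (x1 - x3) - y1 mod 7 = 2 * (5 - 1) - 4 = 4

2P = (1, 4)


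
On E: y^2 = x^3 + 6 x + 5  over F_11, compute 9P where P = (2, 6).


k = 9 = 1001_2 (binary, LSB first: 1001)
Double-and-add from P = (2, 6):
  bit 0 = 1: acc = O + (2, 6) = (2, 6)
  bit 1 = 0: acc unchanged = (2, 6)
  bit 2 = 0: acc unchanged = (2, 6)
  bit 3 = 1: acc = (2, 6) + (7, 4) = (7, 7)

9P = (7, 7)


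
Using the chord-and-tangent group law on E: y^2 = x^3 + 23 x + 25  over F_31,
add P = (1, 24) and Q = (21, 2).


P != Q, so use the chord formula.
s = (y2 - y1) / (x2 - x1) = (9) / (20) mod 31 = 2
x3 = s^2 - x1 - x2 mod 31 = 2^2 - 1 - 21 = 13
y3 = s (x1 - x3) - y1 mod 31 = 2 * (1 - 13) - 24 = 14

P + Q = (13, 14)


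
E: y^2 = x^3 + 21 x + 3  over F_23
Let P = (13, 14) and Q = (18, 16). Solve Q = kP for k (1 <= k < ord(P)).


Enumerate multiples of P until we hit Q = (18, 16):
  1P = (13, 14)
  2P = (9, 22)
  3P = (5, 16)
  4P = (18, 16)
Match found at i = 4.

k = 4


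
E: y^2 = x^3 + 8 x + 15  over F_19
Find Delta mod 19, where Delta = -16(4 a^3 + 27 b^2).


4 a^3 + 27 b^2 = 4*8^3 + 27*15^2 = 2048 + 6075 = 8123
Delta = -16 * (8123) = -129968
Delta mod 19 = 11

Delta = 11 (mod 19)


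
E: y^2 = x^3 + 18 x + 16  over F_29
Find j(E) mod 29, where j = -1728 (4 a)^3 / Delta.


Delta = -16(4 a^3 + 27 b^2) mod 29 = 25
-1728 * (4 a)^3 = -1728 * (4*18)^3 mod 29 = 13
j = 13 * 25^(-1) mod 29 = 4

j = 4 (mod 29)


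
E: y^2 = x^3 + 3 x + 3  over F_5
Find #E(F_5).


For each x in F_5, count y with y^2 = x^3 + 3 x + 3 mod 5:
  x = 3: RHS = 4, y in [2, 3]  -> 2 point(s)
  x = 4: RHS = 4, y in [2, 3]  -> 2 point(s)
Affine points: 4. Add the point at infinity: total = 5.

#E(F_5) = 5


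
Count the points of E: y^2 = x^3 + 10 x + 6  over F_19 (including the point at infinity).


For each x in F_19, count y with y^2 = x^3 + 10 x + 6 mod 19:
  x = 0: RHS = 6, y in [5, 14]  -> 2 point(s)
  x = 1: RHS = 17, y in [6, 13]  -> 2 point(s)
  x = 3: RHS = 6, y in [5, 14]  -> 2 point(s)
  x = 6: RHS = 16, y in [4, 15]  -> 2 point(s)
  x = 7: RHS = 1, y in [1, 18]  -> 2 point(s)
  x = 8: RHS = 9, y in [3, 16]  -> 2 point(s)
  x = 10: RHS = 4, y in [2, 17]  -> 2 point(s)
  x = 12: RHS = 11, y in [7, 12]  -> 2 point(s)
  x = 15: RHS = 16, y in [4, 15]  -> 2 point(s)
  x = 16: RHS = 6, y in [5, 14]  -> 2 point(s)
  x = 17: RHS = 16, y in [4, 15]  -> 2 point(s)
Affine points: 22. Add the point at infinity: total = 23.

#E(F_19) = 23


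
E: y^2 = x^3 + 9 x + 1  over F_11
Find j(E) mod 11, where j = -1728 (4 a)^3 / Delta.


Delta = -16(4 a^3 + 27 b^2) mod 11 = 3
-1728 * (4 a)^3 = -1728 * (4*9)^3 mod 11 = 6
j = 6 * 3^(-1) mod 11 = 2

j = 2 (mod 11)


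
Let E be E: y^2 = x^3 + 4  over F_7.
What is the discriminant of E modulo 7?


4 a^3 + 27 b^2 = 4*0^3 + 27*4^2 = 0 + 432 = 432
Delta = -16 * (432) = -6912
Delta mod 7 = 4

Delta = 4 (mod 7)


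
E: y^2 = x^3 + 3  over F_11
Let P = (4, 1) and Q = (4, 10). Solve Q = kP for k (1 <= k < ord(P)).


Enumerate multiples of P until we hit Q = (4, 10):
  1P = (4, 1)
  2P = (7, 4)
  3P = (1, 2)
  4P = (0, 5)
  5P = (8, 3)
  6P = (2, 0)
  7P = (8, 8)
  8P = (0, 6)
  9P = (1, 9)
  10P = (7, 7)
  11P = (4, 10)
Match found at i = 11.

k = 11


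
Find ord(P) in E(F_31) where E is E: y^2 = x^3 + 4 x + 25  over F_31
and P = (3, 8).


Compute successive multiples of P until we hit O:
  1P = (3, 8)
  2P = (25, 23)
  3P = (23, 15)
  4P = (30, 12)
  5P = (30, 19)
  6P = (23, 16)
  7P = (25, 8)
  8P = (3, 23)
  ... (continuing to 9P)
  9P = O

ord(P) = 9


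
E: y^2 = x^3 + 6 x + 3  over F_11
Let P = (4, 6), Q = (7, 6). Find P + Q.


P != Q, so use the chord formula.
s = (y2 - y1) / (x2 - x1) = (0) / (3) mod 11 = 0
x3 = s^2 - x1 - x2 mod 11 = 0^2 - 4 - 7 = 0
y3 = s (x1 - x3) - y1 mod 11 = 0 * (4 - 0) - 6 = 5

P + Q = (0, 5)


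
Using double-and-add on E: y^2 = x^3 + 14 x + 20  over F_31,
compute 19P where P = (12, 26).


k = 19 = 10011_2 (binary, LSB first: 11001)
Double-and-add from P = (12, 26):
  bit 0 = 1: acc = O + (12, 26) = (12, 26)
  bit 1 = 1: acc = (12, 26) + (1, 29) = (15, 3)
  bit 2 = 0: acc unchanged = (15, 3)
  bit 3 = 0: acc unchanged = (15, 3)
  bit 4 = 1: acc = (15, 3) + (30, 25) = (0, 19)

19P = (0, 19)


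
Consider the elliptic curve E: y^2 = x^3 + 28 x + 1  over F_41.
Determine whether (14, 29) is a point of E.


Check whether y^2 = x^3 + 28 x + 1 (mod 41) for (x, y) = (14, 29).
LHS: y^2 = 29^2 mod 41 = 21
RHS: x^3 + 28 x + 1 = 14^3 + 28*14 + 1 mod 41 = 21
LHS = RHS

Yes, on the curve


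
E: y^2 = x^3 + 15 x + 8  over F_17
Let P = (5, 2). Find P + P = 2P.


Doubling: s = (3 x1^2 + a) / (2 y1)
s = (3*5^2 + 15) / (2*2) mod 17 = 14
x3 = s^2 - 2 x1 mod 17 = 14^2 - 2*5 = 16
y3 = s (x1 - x3) - y1 mod 17 = 14 * (5 - 16) - 2 = 14

2P = (16, 14)


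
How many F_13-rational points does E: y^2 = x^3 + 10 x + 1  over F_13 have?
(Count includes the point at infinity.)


For each x in F_13, count y with y^2 = x^3 + 10 x + 1 mod 13:
  x = 0: RHS = 1, y in [1, 12]  -> 2 point(s)
  x = 1: RHS = 12, y in [5, 8]  -> 2 point(s)
  x = 2: RHS = 3, y in [4, 9]  -> 2 point(s)
  x = 4: RHS = 1, y in [1, 12]  -> 2 point(s)
  x = 6: RHS = 4, y in [2, 11]  -> 2 point(s)
  x = 9: RHS = 1, y in [1, 12]  -> 2 point(s)
  x = 10: RHS = 9, y in [3, 10]  -> 2 point(s)
  x = 11: RHS = 12, y in [5, 8]  -> 2 point(s)
  x = 12: RHS = 3, y in [4, 9]  -> 2 point(s)
Affine points: 18. Add the point at infinity: total = 19.

#E(F_13) = 19


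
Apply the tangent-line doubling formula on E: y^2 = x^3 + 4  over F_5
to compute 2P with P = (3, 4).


Doubling: s = (3 x1^2 + a) / (2 y1)
s = (3*3^2 + 0) / (2*4) mod 5 = 4
x3 = s^2 - 2 x1 mod 5 = 4^2 - 2*3 = 0
y3 = s (x1 - x3) - y1 mod 5 = 4 * (3 - 0) - 4 = 3

2P = (0, 3)


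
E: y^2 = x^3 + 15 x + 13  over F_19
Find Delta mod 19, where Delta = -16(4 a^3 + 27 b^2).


4 a^3 + 27 b^2 = 4*15^3 + 27*13^2 = 13500 + 4563 = 18063
Delta = -16 * (18063) = -289008
Delta mod 19 = 1

Delta = 1 (mod 19)


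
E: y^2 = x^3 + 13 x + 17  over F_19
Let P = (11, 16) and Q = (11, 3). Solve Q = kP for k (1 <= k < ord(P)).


Enumerate multiples of P until we hit Q = (11, 3):
  1P = (11, 16)
  2P = (8, 5)
  3P = (5, 6)
  4P = (10, 11)
  5P = (4, 0)
  6P = (10, 8)
  7P = (5, 13)
  8P = (8, 14)
  9P = (11, 3)
Match found at i = 9.

k = 9


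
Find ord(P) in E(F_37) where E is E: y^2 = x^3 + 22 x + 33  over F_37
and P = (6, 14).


Compute successive multiples of P until we hit O:
  1P = (6, 14)
  2P = (29, 14)
  3P = (2, 23)
  4P = (4, 0)
  5P = (2, 14)
  6P = (29, 23)
  7P = (6, 23)
  8P = O

ord(P) = 8


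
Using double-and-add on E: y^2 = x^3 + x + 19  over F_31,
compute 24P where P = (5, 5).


k = 24 = 11000_2 (binary, LSB first: 00011)
Double-and-add from P = (5, 5):
  bit 0 = 0: acc unchanged = O
  bit 1 = 0: acc unchanged = O
  bit 2 = 0: acc unchanged = O
  bit 3 = 1: acc = O + (14, 24) = (14, 24)
  bit 4 = 1: acc = (14, 24) + (3, 7) = (21, 30)

24P = (21, 30)
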